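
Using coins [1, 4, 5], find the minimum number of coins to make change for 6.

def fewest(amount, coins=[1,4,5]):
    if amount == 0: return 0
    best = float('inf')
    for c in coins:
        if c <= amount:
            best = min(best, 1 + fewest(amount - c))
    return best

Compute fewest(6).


Building up with DP:
fewest(0) = 0
fewest(1) = min(1+fewest(0)=1+0=1) = 1
fewest(2) = min(1+fewest(1)=1+1=2) = 2
fewest(3) = min(1+fewest(2)=1+2=3) = 3
fewest(4) = min(1+fewest(3)=1+3=4, 1+fewest(0)=1+0=1) = 1
fewest(5) = min(1+fewest(4)=1+1=2, 1+fewest(1)=1+1=2, 1+fewest(0)=1+0=1) = 1
fewest(6) = min(1+fewest(5)=1+1=2, 1+fewest(2)=1+2=3, 1+fewest(1)=1+1=2) = 2

2


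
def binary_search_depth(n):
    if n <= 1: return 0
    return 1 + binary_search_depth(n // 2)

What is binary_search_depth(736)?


736 / 2 = 368
368 / 2 = 184
184 / 2 = 92
92 / 2 = 46
46 / 2 = 23
23 / 2 = 11
11 / 2 = 5
5 / 2 = 2
2 / 2 = 1
Reached 1 after 9 halvings

9


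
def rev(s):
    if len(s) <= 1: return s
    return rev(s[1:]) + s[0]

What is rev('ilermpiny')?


rev('ilermpiny') = rev('lermpiny') + 'i'
rev('lermpiny') = rev('ermpiny') + 'l'
rev('ermpiny') = rev('rmpiny') + 'e'
rev('rmpiny') = rev('mpiny') + 'r'
rev('mpiny') = rev('piny') + 'm'
rev('piny') = rev('iny') + 'p'
rev('iny') = rev('ny') + 'i'
rev('ny') = rev('y') + 'n'
rev('y') = 'y'  (base case)
Concatenating: 'y' + 'n' + 'i' + 'p' + 'm' + 'r' + 'e' + 'l' + 'i' = 'ynipmreli'

ynipmreli


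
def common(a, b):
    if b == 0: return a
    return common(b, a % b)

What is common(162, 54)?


common(162, 54) = common(54, 0)
common(54, 0) = 54  (base case)

54


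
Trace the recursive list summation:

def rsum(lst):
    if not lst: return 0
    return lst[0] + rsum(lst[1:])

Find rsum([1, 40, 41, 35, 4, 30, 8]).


rsum([1, 40, 41, 35, 4, 30, 8]) = 1 + rsum([40, 41, 35, 4, 30, 8])
rsum([40, 41, 35, 4, 30, 8]) = 40 + rsum([41, 35, 4, 30, 8])
rsum([41, 35, 4, 30, 8]) = 41 + rsum([35, 4, 30, 8])
rsum([35, 4, 30, 8]) = 35 + rsum([4, 30, 8])
rsum([4, 30, 8]) = 4 + rsum([30, 8])
rsum([30, 8]) = 30 + rsum([8])
rsum([8]) = 8 + rsum([])
rsum([]) = 0  (base case)
Total: 1 + 40 + 41 + 35 + 4 + 30 + 8 + 0 = 159

159


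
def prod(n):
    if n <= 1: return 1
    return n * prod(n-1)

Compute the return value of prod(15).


prod(15)
= 15 * prod(14)
= 15 * 14 * prod(13)
= 15 * 14 * 13 * prod(12)
= 15 * 14 * 13 * 12 * prod(11)
= 15 * 14 * 13 * 12 * 11 * prod(10)
= 15 * 14 * 13 * 12 * 11 * 10 * prod(9)
= 15 * 14 * 13 * 12 * 11 * 10 * 9 * prod(8)
= 15 * 14 * 13 * 12 * 11 * 10 * 9 * 8 * prod(7)
= 15 * 14 * 13 * 12 * 11 * 10 * 9 * 8 * 7 * prod(6)
= 15 * 14 * 13 * 12 * 11 * 10 * 9 * 8 * 7 * 6 * prod(5)
= 15 * 14 * 13 * 12 * 11 * 10 * 9 * 8 * 7 * 6 * 5 * prod(4)
= 15 * 14 * 13 * 12 * 11 * 10 * 9 * 8 * 7 * 6 * 5 * 4 * prod(3)
= 15 * 14 * 13 * 12 * 11 * 10 * 9 * 8 * 7 * 6 * 5 * 4 * 3 * prod(2)
= 15 * 14 * 13 * 12 * 11 * 10 * 9 * 8 * 7 * 6 * 5 * 4 * 3 * 2 * prod(1)
= 15 * 14 * 13 * 12 * 11 * 10 * 9 * 8 * 7 * 6 * 5 * 4 * 3 * 2 * 1
= 1307674368000

1307674368000


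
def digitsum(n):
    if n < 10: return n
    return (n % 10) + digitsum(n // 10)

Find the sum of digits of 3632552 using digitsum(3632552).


digitsum(3632552) = 2 + digitsum(363255)
digitsum(363255) = 5 + digitsum(36325)
digitsum(36325) = 5 + digitsum(3632)
digitsum(3632) = 2 + digitsum(363)
digitsum(363) = 3 + digitsum(36)
digitsum(36) = 6 + digitsum(3)
digitsum(3) = 3  (base case)
Total: 2 + 5 + 5 + 2 + 3 + 6 + 3 = 26

26


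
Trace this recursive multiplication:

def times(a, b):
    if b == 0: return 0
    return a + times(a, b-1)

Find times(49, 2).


times(49, 2) = 49 + times(49, 1)
times(49, 1) = 49 + times(49, 0)
times(49, 0) = 0  (base case)
Total: 49 + 49 + 0 = 98

98


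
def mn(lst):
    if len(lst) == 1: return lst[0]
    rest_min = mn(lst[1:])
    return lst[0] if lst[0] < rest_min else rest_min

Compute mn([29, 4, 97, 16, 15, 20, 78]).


mn([29, 4, 97, 16, 15, 20, 78]): compare 29 with mn([4, 97, 16, 15, 20, 78])
mn([4, 97, 16, 15, 20, 78]): compare 4 with mn([97, 16, 15, 20, 78])
mn([97, 16, 15, 20, 78]): compare 97 with mn([16, 15, 20, 78])
mn([16, 15, 20, 78]): compare 16 with mn([15, 20, 78])
mn([15, 20, 78]): compare 15 with mn([20, 78])
mn([20, 78]): compare 20 with mn([78])
mn([78]) = 78  (base case)
Compare 20 with 78 -> 20
Compare 15 with 20 -> 15
Compare 16 with 15 -> 15
Compare 97 with 15 -> 15
Compare 4 with 15 -> 4
Compare 29 with 4 -> 4

4


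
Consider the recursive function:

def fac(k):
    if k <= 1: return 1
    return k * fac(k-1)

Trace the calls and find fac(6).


fac(6)
= 6 * fac(5)
= 6 * 5 * fac(4)
= 6 * 5 * 4 * fac(3)
= 6 * 5 * 4 * 3 * fac(2)
= 6 * 5 * 4 * 3 * 2 * fac(1)
= 6 * 5 * 4 * 3 * 2 * 1
= 720

720


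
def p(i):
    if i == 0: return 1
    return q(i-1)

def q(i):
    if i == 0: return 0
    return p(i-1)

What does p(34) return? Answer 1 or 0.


p(34) = q(33)
q(33) = p(32)
p(32) = q(31)
q(31) = p(30)
p(30) = q(29)
q(29) = p(28)
p(28) = q(27)
q(27) = p(26)
p(26) = q(25)
q(25) = p(24)
p(24) = q(23)
q(23) = p(22)
p(22) = q(21)
q(21) = p(20)
p(20) = q(19)
q(19) = p(18)
p(18) = q(17)
q(17) = p(16)
p(16) = q(15)
q(15) = p(14)
p(14) = q(13)
q(13) = p(12)
p(12) = q(11)
q(11) = p(10)
p(10) = q(9)
q(9) = p(8)
p(8) = q(7)
q(7) = p(6)
p(6) = q(5)
q(5) = p(4)
p(4) = q(3)
q(3) = p(2)
p(2) = q(1)
q(1) = p(0)
p(0) = 1  (base case)
Result: 1

1


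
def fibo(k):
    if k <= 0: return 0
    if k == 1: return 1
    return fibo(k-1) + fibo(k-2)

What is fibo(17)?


Computing fibo(17) bottom-up:
fibo(0) = 0
fibo(1) = 1
fibo(2) = fibo(1) + fibo(0) = 1 + 0 = 1
fibo(3) = fibo(2) + fibo(1) = 1 + 1 = 2
fibo(4) = fibo(3) + fibo(2) = 2 + 1 = 3
fibo(5) = fibo(4) + fibo(3) = 3 + 2 = 5
fibo(6) = fibo(5) + fibo(4) = 5 + 3 = 8
fibo(7) = fibo(6) + fibo(5) = 8 + 5 = 13
fibo(8) = fibo(7) + fibo(6) = 13 + 8 = 21
fibo(9) = fibo(8) + fibo(7) = 21 + 13 = 34
fibo(10) = fibo(9) + fibo(8) = 34 + 21 = 55
fibo(11) = fibo(10) + fibo(9) = 55 + 34 = 89
fibo(12) = fibo(11) + fibo(10) = 89 + 55 = 144
fibo(13) = fibo(12) + fibo(11) = 144 + 89 = 233
fibo(14) = fibo(13) + fibo(12) = 233 + 144 = 377
fibo(15) = fibo(14) + fibo(13) = 377 + 233 = 610
fibo(16) = fibo(15) + fibo(14) = 610 + 377 = 987
fibo(17) = fibo(16) + fibo(15) = 987 + 610 = 1597

1597


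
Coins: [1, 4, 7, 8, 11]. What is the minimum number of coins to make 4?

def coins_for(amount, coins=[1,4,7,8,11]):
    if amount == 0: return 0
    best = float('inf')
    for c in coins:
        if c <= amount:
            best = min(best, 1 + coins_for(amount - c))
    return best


Building up with DP:
coins_for(0) = 0
coins_for(1) = min(1+coins_for(0)=1+0=1) = 1
coins_for(2) = min(1+coins_for(1)=1+1=2) = 2
coins_for(3) = min(1+coins_for(2)=1+2=3) = 3
coins_for(4) = min(1+coins_for(3)=1+3=4, 1+coins_for(0)=1+0=1) = 1

1


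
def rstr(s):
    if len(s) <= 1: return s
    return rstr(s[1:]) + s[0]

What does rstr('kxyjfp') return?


rstr('kxyjfp') = rstr('xyjfp') + 'k'
rstr('xyjfp') = rstr('yjfp') + 'x'
rstr('yjfp') = rstr('jfp') + 'y'
rstr('jfp') = rstr('fp') + 'j'
rstr('fp') = rstr('p') + 'f'
rstr('p') = 'p'  (base case)
Concatenating: 'p' + 'f' + 'j' + 'y' + 'x' + 'k' = 'pfjyxk'

pfjyxk


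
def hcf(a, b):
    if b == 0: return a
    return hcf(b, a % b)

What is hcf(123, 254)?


hcf(123, 254) = hcf(254, 123)
hcf(254, 123) = hcf(123, 8)
hcf(123, 8) = hcf(8, 3)
hcf(8, 3) = hcf(3, 2)
hcf(3, 2) = hcf(2, 1)
hcf(2, 1) = hcf(1, 0)
hcf(1, 0) = 1  (base case)

1


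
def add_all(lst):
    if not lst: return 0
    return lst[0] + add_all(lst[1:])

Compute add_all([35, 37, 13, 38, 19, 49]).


add_all([35, 37, 13, 38, 19, 49]) = 35 + add_all([37, 13, 38, 19, 49])
add_all([37, 13, 38, 19, 49]) = 37 + add_all([13, 38, 19, 49])
add_all([13, 38, 19, 49]) = 13 + add_all([38, 19, 49])
add_all([38, 19, 49]) = 38 + add_all([19, 49])
add_all([19, 49]) = 19 + add_all([49])
add_all([49]) = 49 + add_all([])
add_all([]) = 0  (base case)
Total: 35 + 37 + 13 + 38 + 19 + 49 + 0 = 191

191


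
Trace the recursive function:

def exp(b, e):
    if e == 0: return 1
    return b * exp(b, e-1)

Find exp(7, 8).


exp(7, 8)
= 7 * exp(7, 7)
= 7 * 7 * exp(7, 6)
= 7 * 7 * 7 * exp(7, 5)
= 7 * 7 * 7 * 7 * exp(7, 4)
= 7 * 7 * 7 * 7 * 7 * exp(7, 3)
= 7 * 7 * 7 * 7 * 7 * 7 * exp(7, 2)
= 7 * 7 * 7 * 7 * 7 * 7 * 7 * exp(7, 1)
= 7 * 7 * 7 * 7 * 7 * 7 * 7 * 7 * exp(7, 0)
= 7 * 7 * 7 * 7 * 7 * 7 * 7 * 7 * 1
= 5764801

5764801


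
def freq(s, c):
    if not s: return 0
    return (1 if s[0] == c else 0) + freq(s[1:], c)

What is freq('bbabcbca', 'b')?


s[0]='b' == 'b' -> 1
s[0]='b' == 'b' -> 1
s[0]='a' != 'b' -> 0
s[0]='b' == 'b' -> 1
s[0]='c' != 'b' -> 0
s[0]='b' == 'b' -> 1
s[0]='c' != 'b' -> 0
s[0]='a' != 'b' -> 0
Sum: 1 + 1 + 0 + 1 + 0 + 1 + 0 + 0 = 4

4


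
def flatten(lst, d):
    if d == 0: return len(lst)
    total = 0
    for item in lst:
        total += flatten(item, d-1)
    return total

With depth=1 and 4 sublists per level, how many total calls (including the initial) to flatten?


At depth 0 (root): 1 call
At depth 1: each of 1 parents calls flatten on 4 children = 4 calls
Total: 1 + 4 = 5

5


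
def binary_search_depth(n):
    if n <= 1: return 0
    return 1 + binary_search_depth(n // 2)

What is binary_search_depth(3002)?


3002 / 2 = 1501
1501 / 2 = 750
750 / 2 = 375
375 / 2 = 187
187 / 2 = 93
93 / 2 = 46
46 / 2 = 23
23 / 2 = 11
11 / 2 = 5
5 / 2 = 2
2 / 2 = 1
Reached 1 after 11 halvings

11


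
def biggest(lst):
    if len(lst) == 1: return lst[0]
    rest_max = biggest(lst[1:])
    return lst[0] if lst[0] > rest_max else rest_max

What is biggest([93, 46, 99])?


biggest([93, 46, 99]): compare 93 with biggest([46, 99])
biggest([46, 99]): compare 46 with biggest([99])
biggest([99]) = 99  (base case)
Compare 46 with 99 -> 99
Compare 93 with 99 -> 99

99


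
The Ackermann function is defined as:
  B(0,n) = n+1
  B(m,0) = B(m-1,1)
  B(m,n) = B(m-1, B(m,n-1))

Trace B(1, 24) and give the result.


B(1, 24) = B(0, B(1, 23))
  B(1, 23) = B(0, B(1, 22))
    B(1, 22) = B(0, B(1, 21))
      B(1, 21) = B(0, B(1, 20))
        B(1, 20) = B(0, B(1, 19))
          B(1, 19) = B(0, B(1, 18))
          B(1, 18) = B(0, B(1, 17))
          B(1, 17) = B(0, B(1, 16))
          B(1, 16) = B(0, B(1, 15))
          B(1, 15) = B(0, B(1, 14))
          B(1, 14) = B(0, B(1, 13))
          B(1, 13) = B(0, B(1, 12))
          B(1, 12) = B(0, B(1, 11))
          B(1, 11) = B(0, B(1, 10))
          B(1, 10) = B(0, B(1, 9))
          B(1, 9) = B(0, B(1, 8))
          B(1, 8) = B(0, B(1, 7))
          B(1, 7) = B(0, B(1, 6))
          B(1, 6) = B(0, B(1, 5))
          B(1, 5) = B(0, B(1, 4))
          B(1, 4) = B(0, B(1, 3))
          B(1, 3) = B(0, B(1, 2))
          B(1, 2) = B(0, B(1, 1))
          B(1, 1) = B(0, B(1, 0))
          B(1, 0) = B(0, 1)
... (trace truncated)
Result: B(1, 24) = 26

26


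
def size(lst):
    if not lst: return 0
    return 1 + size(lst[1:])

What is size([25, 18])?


size([25, 18]) = 1 + size([18])
size([18]) = 1 + size([])
size([]) = 0  (base case)
Unwinding: 1 + 1 + 0 = 2

2


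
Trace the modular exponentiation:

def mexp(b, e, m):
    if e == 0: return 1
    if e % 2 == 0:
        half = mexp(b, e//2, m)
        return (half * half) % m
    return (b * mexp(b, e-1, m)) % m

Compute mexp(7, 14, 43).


mexp(7, 14, 43): e is even, compute mexp(7, 7, 43)
  mexp(7, 7, 43): e is odd, compute mexp(7, 6, 43)
    mexp(7, 6, 43): e is even, compute mexp(7, 3, 43)
      mexp(7, 3, 43): e is odd, compute mexp(7, 2, 43)
        mexp(7, 2, 43): e is even, compute mexp(7, 1, 43)
          mexp(7, 1, 43): e is odd, compute mexp(7, 0, 43)
          mexp(7, 0, 43) = 1
          (7 * 1) % 43 = 7
        half=7, (7*7) % 43 = 6
      (7 * 6) % 43 = 42
    half=42, (42*42) % 43 = 1
  (7 * 1) % 43 = 7
half=7, (7*7) % 43 = 6

6


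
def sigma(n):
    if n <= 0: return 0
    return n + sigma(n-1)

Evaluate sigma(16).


sigma(16)
= 16 + 15 + 14 + 13 + 12 + 11 + 10 + 9 + 8 + 7 + 6 + 5 + 4 + 3 + 2 + 1 + sigma(0)
= 16 + 15 + 14 + 13 + 12 + 11 + 10 + 9 + 8 + 7 + 6 + 5 + 4 + 3 + 2 + 1 + 0
= 136

136


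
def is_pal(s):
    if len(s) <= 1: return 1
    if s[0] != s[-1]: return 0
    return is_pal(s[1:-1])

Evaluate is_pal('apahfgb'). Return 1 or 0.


is_pal('apahfgb'): s[0]='a' != s[-1]='b' -> return 0
Result: 0 (not a palindrome)

0


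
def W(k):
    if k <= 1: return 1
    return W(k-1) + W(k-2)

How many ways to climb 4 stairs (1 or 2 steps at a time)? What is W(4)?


Building up from base cases:
W(0) = 1
W(1) = 1
W(2) = W(1) + W(0) = 1 + 1 = 2
W(3) = W(2) + W(1) = 2 + 1 = 3
W(4) = W(3) + W(2) = 3 + 2 = 5

5


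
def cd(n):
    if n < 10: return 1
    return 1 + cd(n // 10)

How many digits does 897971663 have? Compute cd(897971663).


cd(897971663) = 1 + cd(89797166)
cd(89797166) = 1 + cd(8979716)
cd(8979716) = 1 + cd(897971)
cd(897971) = 1 + cd(89797)
cd(89797) = 1 + cd(8979)
cd(8979) = 1 + cd(897)
cd(897) = 1 + cd(89)
cd(89) = 1 + cd(8)
cd(8) = 1  (base case: 8 < 10)
Unwinding: 1 + 1 + 1 + 1 + 1 + 1 + 1 + 1 + 1 = 9

9


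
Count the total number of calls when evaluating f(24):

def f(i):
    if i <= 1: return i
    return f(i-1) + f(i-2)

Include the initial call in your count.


Let C(n) = total calls for f(n)
C(0) = 1, C(1) = 1
C(2) = 1 + C(1) + C(0) = 1 + 1 + 1 = 3
C(3) = 1 + C(2) + C(1) = 1 + 3 + 1 = 5
C(4) = 1 + C(3) + C(2) = 1 + 5 + 3 = 9
C(5) = 1 + C(4) + C(3) = 1 + 9 + 5 = 15
C(6) = 1 + C(5) + C(4) = 1 + 15 + 9 = 25
C(7) = 1 + C(6) + C(5) = 1 + 25 + 15 = 41
C(8) = 1 + C(7) + C(6) = 1 + 41 + 25 = 67
C(9) = 1 + C(8) + C(7) = 1 + 67 + 41 = 109
C(10) = 1 + C(9) + C(8) = 1 + 109 + 67 = 177
C(11) = 1 + C(10) + C(9) = 1 + 177 + 109 = 287
C(12) = 1 + C(11) + C(10) = 1 + 287 + 177 = 465
C(13) = 1 + C(12) + C(11) = 1 + 465 + 287 = 753
C(14) = 1 + C(13) + C(12) = 1 + 753 + 465 = 1219
C(15) = 1 + C(14) + C(13) = 1 + 1219 + 753 = 1973
C(16) = 1 + C(15) + C(14) = 1 + 1973 + 1219 = 3193
C(17) = 1 + C(16) + C(15) = 1 + 3193 + 1973 = 5167
C(18) = 1 + C(17) + C(16) = 1 + 5167 + 3193 = 8361
C(19) = 1 + C(18) + C(17) = 1 + 8361 + 5167 = 13529
C(20) = 1 + C(19) + C(18) = 1 + 13529 + 8361 = 21891
C(21) = 1 + C(20) + C(19) = 1 + 21891 + 13529 = 35421
C(22) = 1 + C(21) + C(20) = 1 + 35421 + 21891 = 57313
C(23) = 1 + C(22) + C(21) = 1 + 57313 + 35421 = 92735
C(24) = 1 + C(23) + C(22) = 1 + 92735 + 57313 = 150049

150049


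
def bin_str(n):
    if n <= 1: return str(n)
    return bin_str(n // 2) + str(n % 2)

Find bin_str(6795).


bin_str(6795) = bin_str(3397) + '1'
bin_str(3397) = bin_str(1698) + '1'
bin_str(1698) = bin_str(849) + '0'
bin_str(849) = bin_str(424) + '1'
bin_str(424) = bin_str(212) + '0'
bin_str(212) = bin_str(106) + '0'
bin_str(106) = bin_str(53) + '0'
bin_str(53) = bin_str(26) + '1'
bin_str(26) = bin_str(13) + '0'
bin_str(13) = bin_str(6) + '1'
bin_str(6) = bin_str(3) + '0'
bin_str(3) = bin_str(1) + '1'
bin_str(1) = '1'  (base case)
Concatenating: '1' + '1' + '0' + '1' + '0' + '1' + '0' + '0' + '0' + '1' + '0' + '1' + '1' = '1101010001011'

1101010001011


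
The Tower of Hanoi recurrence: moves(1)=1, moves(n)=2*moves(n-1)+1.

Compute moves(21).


moves(21) = 2 * moves(20) + 1
moves(20) = 2 * moves(19) + 1
moves(19) = 2 * moves(18) + 1
moves(18) = 2 * moves(17) + 1
moves(17) = 2 * moves(16) + 1
moves(16) = 2 * moves(15) + 1
moves(15) = 2 * moves(14) + 1
moves(14) = 2 * moves(13) + 1
moves(13) = 2 * moves(12) + 1
moves(12) = 2 * moves(11) + 1
moves(11) = 2 * moves(10) + 1
moves(10) = 2 * moves(9) + 1
moves(9) = 2 * moves(8) + 1
moves(8) = 2 * moves(7) + 1
moves(7) = 2 * moves(6) + 1
moves(6) = 2 * moves(5) + 1
moves(5) = 2 * moves(4) + 1
moves(4) = 2 * moves(3) + 1
moves(3) = 2 * moves(2) + 1
moves(2) = 2 * moves(1) + 1
moves(1) = 1  (base case)
moves(2) = 2 * 1 + 1 = 3
moves(3) = 2 * 3 + 1 = 7
moves(4) = 2 * 7 + 1 = 15
moves(5) = 2 * 15 + 1 = 31
moves(6) = 2 * 31 + 1 = 63
moves(7) = 2 * 63 + 1 = 127
moves(8) = 2 * 127 + 1 = 255
moves(9) = 2 * 255 + 1 = 511
moves(10) = 2 * 511 + 1 = 1023
moves(11) = 2 * 1023 + 1 = 2047
moves(12) = 2 * 2047 + 1 = 4095
moves(13) = 2 * 4095 + 1 = 8191
moves(14) = 2 * 8191 + 1 = 16383
moves(15) = 2 * 16383 + 1 = 32767
moves(16) = 2 * 32767 + 1 = 65535
moves(17) = 2 * 65535 + 1 = 131071
moves(18) = 2 * 131071 + 1 = 262143
moves(19) = 2 * 262143 + 1 = 524287
moves(20) = 2 * 524287 + 1 = 1048575
moves(21) = 2 * 1048575 + 1 = 2097151

2097151


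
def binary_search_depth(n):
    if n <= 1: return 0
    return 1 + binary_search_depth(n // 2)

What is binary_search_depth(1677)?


1677 / 2 = 838
838 / 2 = 419
419 / 2 = 209
209 / 2 = 104
104 / 2 = 52
52 / 2 = 26
26 / 2 = 13
13 / 2 = 6
6 / 2 = 3
3 / 2 = 1
Reached 1 after 10 halvings

10


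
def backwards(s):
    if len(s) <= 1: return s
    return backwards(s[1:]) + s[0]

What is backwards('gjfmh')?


backwards('gjfmh') = backwards('jfmh') + 'g'
backwards('jfmh') = backwards('fmh') + 'j'
backwards('fmh') = backwards('mh') + 'f'
backwards('mh') = backwards('h') + 'm'
backwards('h') = 'h'  (base case)
Concatenating: 'h' + 'm' + 'f' + 'j' + 'g' = 'hmfjg'

hmfjg


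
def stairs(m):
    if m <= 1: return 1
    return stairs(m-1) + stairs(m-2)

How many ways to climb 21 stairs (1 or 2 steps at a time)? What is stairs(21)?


Building up from base cases:
stairs(0) = 1
stairs(1) = 1
stairs(2) = stairs(1) + stairs(0) = 1 + 1 = 2
stairs(3) = stairs(2) + stairs(1) = 2 + 1 = 3
stairs(4) = stairs(3) + stairs(2) = 3 + 2 = 5
stairs(5) = stairs(4) + stairs(3) = 5 + 3 = 8
stairs(6) = stairs(5) + stairs(4) = 8 + 5 = 13
stairs(7) = stairs(6) + stairs(5) = 13 + 8 = 21
stairs(8) = stairs(7) + stairs(6) = 21 + 13 = 34
stairs(9) = stairs(8) + stairs(7) = 34 + 21 = 55
stairs(10) = stairs(9) + stairs(8) = 55 + 34 = 89
stairs(11) = stairs(10) + stairs(9) = 89 + 55 = 144
stairs(12) = stairs(11) + stairs(10) = 144 + 89 = 233
stairs(13) = stairs(12) + stairs(11) = 233 + 144 = 377
stairs(14) = stairs(13) + stairs(12) = 377 + 233 = 610
stairs(15) = stairs(14) + stairs(13) = 610 + 377 = 987
stairs(16) = stairs(15) + stairs(14) = 987 + 610 = 1597
stairs(17) = stairs(16) + stairs(15) = 1597 + 987 = 2584
stairs(18) = stairs(17) + stairs(16) = 2584 + 1597 = 4181
stairs(19) = stairs(18) + stairs(17) = 4181 + 2584 = 6765
stairs(20) = stairs(19) + stairs(18) = 6765 + 4181 = 10946
stairs(21) = stairs(20) + stairs(19) = 10946 + 6765 = 17711

17711


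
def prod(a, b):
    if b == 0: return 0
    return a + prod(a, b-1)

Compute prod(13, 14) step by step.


prod(13, 14) = 13 + prod(13, 13)
prod(13, 13) = 13 + prod(13, 12)
prod(13, 12) = 13 + prod(13, 11)
prod(13, 11) = 13 + prod(13, 10)
prod(13, 10) = 13 + prod(13, 9)
prod(13, 9) = 13 + prod(13, 8)
prod(13, 8) = 13 + prod(13, 7)
prod(13, 7) = 13 + prod(13, 6)
prod(13, 6) = 13 + prod(13, 5)
prod(13, 5) = 13 + prod(13, 4)
prod(13, 4) = 13 + prod(13, 3)
prod(13, 3) = 13 + prod(13, 2)
prod(13, 2) = 13 + prod(13, 1)
prod(13, 1) = 13 + prod(13, 0)
prod(13, 0) = 0  (base case)
Total: 13 + 13 + 13 + 13 + 13 + 13 + 13 + 13 + 13 + 13 + 13 + 13 + 13 + 13 + 0 = 182

182


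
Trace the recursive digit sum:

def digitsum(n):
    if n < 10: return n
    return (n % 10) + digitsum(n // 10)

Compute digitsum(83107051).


digitsum(83107051) = 1 + digitsum(8310705)
digitsum(8310705) = 5 + digitsum(831070)
digitsum(831070) = 0 + digitsum(83107)
digitsum(83107) = 7 + digitsum(8310)
digitsum(8310) = 0 + digitsum(831)
digitsum(831) = 1 + digitsum(83)
digitsum(83) = 3 + digitsum(8)
digitsum(8) = 8  (base case)
Total: 1 + 5 + 0 + 7 + 0 + 1 + 3 + 8 = 25

25


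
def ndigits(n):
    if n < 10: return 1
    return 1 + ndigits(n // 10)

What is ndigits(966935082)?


ndigits(966935082) = 1 + ndigits(96693508)
ndigits(96693508) = 1 + ndigits(9669350)
ndigits(9669350) = 1 + ndigits(966935)
ndigits(966935) = 1 + ndigits(96693)
ndigits(96693) = 1 + ndigits(9669)
ndigits(9669) = 1 + ndigits(966)
ndigits(966) = 1 + ndigits(96)
ndigits(96) = 1 + ndigits(9)
ndigits(9) = 1  (base case: 9 < 10)
Unwinding: 1 + 1 + 1 + 1 + 1 + 1 + 1 + 1 + 1 = 9

9


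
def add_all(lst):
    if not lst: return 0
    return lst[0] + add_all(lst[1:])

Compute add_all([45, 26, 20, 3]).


add_all([45, 26, 20, 3]) = 45 + add_all([26, 20, 3])
add_all([26, 20, 3]) = 26 + add_all([20, 3])
add_all([20, 3]) = 20 + add_all([3])
add_all([3]) = 3 + add_all([])
add_all([]) = 0  (base case)
Total: 45 + 26 + 20 + 3 + 0 = 94

94


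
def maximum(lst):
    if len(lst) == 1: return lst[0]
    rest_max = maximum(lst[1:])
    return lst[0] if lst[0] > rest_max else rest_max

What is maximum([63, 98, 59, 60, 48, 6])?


maximum([63, 98, 59, 60, 48, 6]): compare 63 with maximum([98, 59, 60, 48, 6])
maximum([98, 59, 60, 48, 6]): compare 98 with maximum([59, 60, 48, 6])
maximum([59, 60, 48, 6]): compare 59 with maximum([60, 48, 6])
maximum([60, 48, 6]): compare 60 with maximum([48, 6])
maximum([48, 6]): compare 48 with maximum([6])
maximum([6]) = 6  (base case)
Compare 48 with 6 -> 48
Compare 60 with 48 -> 60
Compare 59 with 60 -> 60
Compare 98 with 60 -> 98
Compare 63 with 98 -> 98

98


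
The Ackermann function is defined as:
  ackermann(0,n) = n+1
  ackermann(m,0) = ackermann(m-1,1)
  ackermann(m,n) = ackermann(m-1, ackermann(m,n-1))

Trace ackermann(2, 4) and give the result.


ackermann(2, 4) = ackermann(1, ackermann(2, 3))
  ackermann(2, 3) = ackermann(1, ackermann(2, 2))
    ackermann(2, 2) = ackermann(1, ackermann(2, 1))
      ackermann(2, 1) = ackermann(1, ackermann(2, 0))
        ackermann(2, 0) = ackermann(1, 1)
          ackermann(1, 1) = ackermann(0, ackermann(1, 0))
          ackermann(1, 0) = ackermann(0, 1)
          ackermann(0, 1) = 2
            = ackermann(0, 2)
          ackermann(0, 2) = 3
        = ackermann(1, 3)
        ackermann(1, 3) = ackermann(0, ackermann(1, 2))
          ackermann(1, 2) = ackermann(0, ackermann(1, 1))
          ackermann(1, 1) = ackermann(0, ackermann(1, 0))
          ackermann(1, 0) = ackermann(0, 1)
          ackermann(0, 1) = 2
            = ackermann(0, 2)
          ackermann(0, 2) = 3
            = ackermann(0, 3)
          ackermann(0, 3) = 4
          = ackermann(0, 4)
          ackermann(0, 4) = 5
      = ackermann(1, 5)
      ackermann(1, 5) = ackermann(0, ackermann(1, 4))
        ackermann(1, 4) = ackermann(0, ackermann(1, 3))
... (trace truncated)
Result: ackermann(2, 4) = 11

11


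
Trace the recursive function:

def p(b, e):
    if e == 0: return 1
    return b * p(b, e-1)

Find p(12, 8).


p(12, 8)
= 12 * p(12, 7)
= 12 * 12 * p(12, 6)
= 12 * 12 * 12 * p(12, 5)
= 12 * 12 * 12 * 12 * p(12, 4)
= 12 * 12 * 12 * 12 * 12 * p(12, 3)
= 12 * 12 * 12 * 12 * 12 * 12 * p(12, 2)
= 12 * 12 * 12 * 12 * 12 * 12 * 12 * p(12, 1)
= 12 * 12 * 12 * 12 * 12 * 12 * 12 * 12 * p(12, 0)
= 12 * 12 * 12 * 12 * 12 * 12 * 12 * 12 * 1
= 429981696

429981696


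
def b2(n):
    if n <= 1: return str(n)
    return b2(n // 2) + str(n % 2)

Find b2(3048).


b2(3048) = b2(1524) + '0'
b2(1524) = b2(762) + '0'
b2(762) = b2(381) + '0'
b2(381) = b2(190) + '1'
b2(190) = b2(95) + '0'
b2(95) = b2(47) + '1'
b2(47) = b2(23) + '1'
b2(23) = b2(11) + '1'
b2(11) = b2(5) + '1'
b2(5) = b2(2) + '1'
b2(2) = b2(1) + '0'
b2(1) = '1'  (base case)
Concatenating: '1' + '0' + '1' + '1' + '1' + '1' + '1' + '0' + '1' + '0' + '0' + '0' = '101111101000'

101111101000


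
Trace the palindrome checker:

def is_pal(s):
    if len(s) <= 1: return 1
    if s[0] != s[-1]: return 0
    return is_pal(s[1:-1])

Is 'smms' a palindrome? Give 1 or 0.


is_pal('smms'): s[0]='s' == s[-1]='s' -> check is_pal('mm')
is_pal('mm'): s[0]='m' == s[-1]='m' -> check is_pal('')
is_pal(''): len <= 1 -> return 1  (base case)
Result: 1 (palindrome)

1


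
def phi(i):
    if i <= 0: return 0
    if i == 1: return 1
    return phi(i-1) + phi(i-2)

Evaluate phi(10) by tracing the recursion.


Computing phi(10) bottom-up:
phi(0) = 0
phi(1) = 1
phi(2) = phi(1) + phi(0) = 1 + 0 = 1
phi(3) = phi(2) + phi(1) = 1 + 1 = 2
phi(4) = phi(3) + phi(2) = 2 + 1 = 3
phi(5) = phi(4) + phi(3) = 3 + 2 = 5
phi(6) = phi(5) + phi(4) = 5 + 3 = 8
phi(7) = phi(6) + phi(5) = 8 + 5 = 13
phi(8) = phi(7) + phi(6) = 13 + 8 = 21
phi(9) = phi(8) + phi(7) = 21 + 13 = 34
phi(10) = phi(9) + phi(8) = 34 + 21 = 55

55


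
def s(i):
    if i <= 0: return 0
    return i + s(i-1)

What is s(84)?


s(84)
= 84 + 83 + 82 + 81 + 80 + 79 + 78 + 77 + 76 + 75 + 74 + 73 + 72 + 71 + 70 + 69 + 68 + 67 + 66 + 65 + 64 + 63 + 62 + 61 + 60 + 59 + 58 + 57 + 56 + 55 + 54 + 53 + 52 + 51 + 50 + 49 + 48 + 47 + 46 + 45 + 44 + 43 + 42 + 41 + 40 + 39 + 38 + 37 + 36 + 35 + 34 + 33 + 32 + 31 + 30 + 29 + 28 + 27 + 26 + 25 + 24 + 23 + 22 + 21 + 20 + 19 + 18 + 17 + 16 + 15 + 14 + 13 + 12 + 11 + 10 + 9 + 8 + 7 + 6 + 5 + 4 + 3 + 2 + 1 + s(0)
= 84 + 83 + 82 + 81 + 80 + 79 + 78 + 77 + 76 + 75 + 74 + 73 + 72 + 71 + 70 + 69 + 68 + 67 + 66 + 65 + 64 + 63 + 62 + 61 + 60 + 59 + 58 + 57 + 56 + 55 + 54 + 53 + 52 + 51 + 50 + 49 + 48 + 47 + 46 + 45 + 44 + 43 + 42 + 41 + 40 + 39 + 38 + 37 + 36 + 35 + 34 + 33 + 32 + 31 + 30 + 29 + 28 + 27 + 26 + 25 + 24 + 23 + 22 + 21 + 20 + 19 + 18 + 17 + 16 + 15 + 14 + 13 + 12 + 11 + 10 + 9 + 8 + 7 + 6 + 5 + 4 + 3 + 2 + 1 + 0
= 3570

3570


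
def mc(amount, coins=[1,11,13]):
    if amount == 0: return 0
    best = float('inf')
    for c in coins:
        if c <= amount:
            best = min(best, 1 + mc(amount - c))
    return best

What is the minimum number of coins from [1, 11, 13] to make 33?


Building up with DP:
mc(0) = 0
mc(1) = min(1+mc(0)=1+0=1) = 1
mc(2) = min(1+mc(1)=1+1=2) = 2
mc(3) = min(1+mc(2)=1+2=3) = 3
mc(4) = min(1+mc(3)=1+3=4) = 4
mc(5) = min(1+mc(4)=1+4=5) = 5
mc(6) = min(1+mc(5)=1+5=6) = 6
mc(7) = min(1+mc(6)=1+6=7) = 7
mc(8) = min(1+mc(7)=1+7=8) = 8
mc(9) = min(1+mc(8)=1+8=9) = 9
mc(10) = min(1+mc(9)=1+9=10) = 10
mc(11) = min(1+mc(10)=1+10=11, 1+mc(0)=1+0=1) = 1
mc(12) = min(1+mc(11)=1+1=2, 1+mc(1)=1+1=2) = 2
mc(13) = min(1+mc(12)=1+2=3, 1+mc(2)=1+2=3, 1+mc(0)=1+0=1) = 1
mc(14) = min(1+mc(13)=1+1=2, 1+mc(3)=1+3=4, 1+mc(1)=1+1=2) = 2
mc(15) = min(1+mc(14)=1+2=3, 1+mc(4)=1+4=5, 1+mc(2)=1+2=3) = 3
mc(16) = min(1+mc(15)=1+3=4, 1+mc(5)=1+5=6, 1+mc(3)=1+3=4) = 4
mc(17) = min(1+mc(16)=1+4=5, 1+mc(6)=1+6=7, 1+mc(4)=1+4=5) = 5
mc(18) = min(1+mc(17)=1+5=6, 1+mc(7)=1+7=8, 1+mc(5)=1+5=6) = 6
mc(19) = min(1+mc(18)=1+6=7, 1+mc(8)=1+8=9, 1+mc(6)=1+6=7) = 7
mc(20) = min(1+mc(19)=1+7=8, 1+mc(9)=1+9=10, 1+mc(7)=1+7=8) = 8
mc(21) = min(1+mc(20)=1+8=9, 1+mc(10)=1+10=11, 1+mc(8)=1+8=9) = 9
mc(22) = min(1+mc(21)=1+9=10, 1+mc(11)=1+1=2, 1+mc(9)=1+9=10) = 2
mc(23) = min(1+mc(22)=1+2=3, 1+mc(12)=1+2=3, 1+mc(10)=1+10=11) = 3
mc(24) = min(1+mc(23)=1+3=4, 1+mc(13)=1+1=2, 1+mc(11)=1+1=2) = 2
mc(25) = min(1+mc(24)=1+2=3, 1+mc(14)=1+2=3, 1+mc(12)=1+2=3) = 3
mc(26) = min(1+mc(25)=1+3=4, 1+mc(15)=1+3=4, 1+mc(13)=1+1=2) = 2
mc(27) = min(1+mc(26)=1+2=3, 1+mc(16)=1+4=5, 1+mc(14)=1+2=3) = 3
mc(28) = min(1+mc(27)=1+3=4, 1+mc(17)=1+5=6, 1+mc(15)=1+3=4) = 4
mc(29) = min(1+mc(28)=1+4=5, 1+mc(18)=1+6=7, 1+mc(16)=1+4=5) = 5
mc(30) = min(1+mc(29)=1+5=6, 1+mc(19)=1+7=8, 1+mc(17)=1+5=6) = 6
mc(31) = min(1+mc(30)=1+6=7, 1+mc(20)=1+8=9, 1+mc(18)=1+6=7) = 7
mc(32) = min(1+mc(31)=1+7=8, 1+mc(21)=1+9=10, 1+mc(19)=1+7=8) = 8
mc(33) = min(1+mc(32)=1+8=9, 1+mc(22)=1+2=3, 1+mc(20)=1+8=9) = 3

3


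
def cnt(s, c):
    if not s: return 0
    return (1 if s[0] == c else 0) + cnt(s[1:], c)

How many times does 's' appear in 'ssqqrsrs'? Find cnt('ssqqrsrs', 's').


s[0]='s' == 's' -> 1
s[0]='s' == 's' -> 1
s[0]='q' != 's' -> 0
s[0]='q' != 's' -> 0
s[0]='r' != 's' -> 0
s[0]='s' == 's' -> 1
s[0]='r' != 's' -> 0
s[0]='s' == 's' -> 1
Sum: 1 + 1 + 0 + 0 + 0 + 1 + 0 + 1 = 4

4


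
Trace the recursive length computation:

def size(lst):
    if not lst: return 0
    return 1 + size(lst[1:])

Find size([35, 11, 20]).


size([35, 11, 20]) = 1 + size([11, 20])
size([11, 20]) = 1 + size([20])
size([20]) = 1 + size([])
size([]) = 0  (base case)
Unwinding: 1 + 1 + 1 + 0 = 3

3


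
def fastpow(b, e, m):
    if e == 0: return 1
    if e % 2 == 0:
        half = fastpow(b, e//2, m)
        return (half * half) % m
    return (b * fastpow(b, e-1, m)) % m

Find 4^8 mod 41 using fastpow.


fastpow(4, 8, 41): e is even, compute fastpow(4, 4, 41)
  fastpow(4, 4, 41): e is even, compute fastpow(4, 2, 41)
    fastpow(4, 2, 41): e is even, compute fastpow(4, 1, 41)
      fastpow(4, 1, 41): e is odd, compute fastpow(4, 0, 41)
        fastpow(4, 0, 41) = 1
      (4 * 1) % 41 = 4
    half=4, (4*4) % 41 = 16
  half=16, (16*16) % 41 = 10
half=10, (10*10) % 41 = 18

18


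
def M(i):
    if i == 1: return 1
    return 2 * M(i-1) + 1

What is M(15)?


M(15) = 2 * M(14) + 1
M(14) = 2 * M(13) + 1
M(13) = 2 * M(12) + 1
M(12) = 2 * M(11) + 1
M(11) = 2 * M(10) + 1
M(10) = 2 * M(9) + 1
M(9) = 2 * M(8) + 1
M(8) = 2 * M(7) + 1
M(7) = 2 * M(6) + 1
M(6) = 2 * M(5) + 1
M(5) = 2 * M(4) + 1
M(4) = 2 * M(3) + 1
M(3) = 2 * M(2) + 1
M(2) = 2 * M(1) + 1
M(1) = 1  (base case)
M(2) = 2 * 1 + 1 = 3
M(3) = 2 * 3 + 1 = 7
M(4) = 2 * 7 + 1 = 15
M(5) = 2 * 15 + 1 = 31
M(6) = 2 * 31 + 1 = 63
M(7) = 2 * 63 + 1 = 127
M(8) = 2 * 127 + 1 = 255
M(9) = 2 * 255 + 1 = 511
M(10) = 2 * 511 + 1 = 1023
M(11) = 2 * 1023 + 1 = 2047
M(12) = 2 * 2047 + 1 = 4095
M(13) = 2 * 4095 + 1 = 8191
M(14) = 2 * 8191 + 1 = 16383
M(15) = 2 * 16383 + 1 = 32767

32767


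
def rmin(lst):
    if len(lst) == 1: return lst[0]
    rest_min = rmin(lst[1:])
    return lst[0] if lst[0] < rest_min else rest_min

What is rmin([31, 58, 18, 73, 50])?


rmin([31, 58, 18, 73, 50]): compare 31 with rmin([58, 18, 73, 50])
rmin([58, 18, 73, 50]): compare 58 with rmin([18, 73, 50])
rmin([18, 73, 50]): compare 18 with rmin([73, 50])
rmin([73, 50]): compare 73 with rmin([50])
rmin([50]) = 50  (base case)
Compare 73 with 50 -> 50
Compare 18 with 50 -> 18
Compare 58 with 18 -> 18
Compare 31 with 18 -> 18

18


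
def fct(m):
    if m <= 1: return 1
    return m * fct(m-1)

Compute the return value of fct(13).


fct(13)
= 13 * fct(12)
= 13 * 12 * fct(11)
= 13 * 12 * 11 * fct(10)
= 13 * 12 * 11 * 10 * fct(9)
= 13 * 12 * 11 * 10 * 9 * fct(8)
= 13 * 12 * 11 * 10 * 9 * 8 * fct(7)
= 13 * 12 * 11 * 10 * 9 * 8 * 7 * fct(6)
= 13 * 12 * 11 * 10 * 9 * 8 * 7 * 6 * fct(5)
= 13 * 12 * 11 * 10 * 9 * 8 * 7 * 6 * 5 * fct(4)
= 13 * 12 * 11 * 10 * 9 * 8 * 7 * 6 * 5 * 4 * fct(3)
= 13 * 12 * 11 * 10 * 9 * 8 * 7 * 6 * 5 * 4 * 3 * fct(2)
= 13 * 12 * 11 * 10 * 9 * 8 * 7 * 6 * 5 * 4 * 3 * 2 * fct(1)
= 13 * 12 * 11 * 10 * 9 * 8 * 7 * 6 * 5 * 4 * 3 * 2 * 1
= 6227020800

6227020800


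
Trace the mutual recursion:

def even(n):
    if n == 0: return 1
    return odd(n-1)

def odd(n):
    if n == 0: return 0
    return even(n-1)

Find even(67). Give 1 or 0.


even(67) = odd(66)
odd(66) = even(65)
even(65) = odd(64)
odd(64) = even(63)
even(63) = odd(62)
odd(62) = even(61)
even(61) = odd(60)
odd(60) = even(59)
even(59) = odd(58)
odd(58) = even(57)
even(57) = odd(56)
odd(56) = even(55)
even(55) = odd(54)
odd(54) = even(53)
even(53) = odd(52)
odd(52) = even(51)
even(51) = odd(50)
odd(50) = even(49)
even(49) = odd(48)
odd(48) = even(47)
even(47) = odd(46)
odd(46) = even(45)
even(45) = odd(44)
odd(44) = even(43)
even(43) = odd(42)
odd(42) = even(41)
even(41) = odd(40)
odd(40) = even(39)
even(39) = odd(38)
odd(38) = even(37)
even(37) = odd(36)
odd(36) = even(35)
even(35) = odd(34)
odd(34) = even(33)
even(33) = odd(32)
odd(32) = even(31)
even(31) = odd(30)
odd(30) = even(29)
even(29) = odd(28)
odd(28) = even(27)
even(27) = odd(26)
odd(26) = even(25)
even(25) = odd(24)
odd(24) = even(23)
even(23) = odd(22)
odd(22) = even(21)
even(21) = odd(20)
odd(20) = even(19)
even(19) = odd(18)
odd(18) = even(17)
even(17) = odd(16)
odd(16) = even(15)
even(15) = odd(14)
odd(14) = even(13)
even(13) = odd(12)
odd(12) = even(11)
even(11) = odd(10)
odd(10) = even(9)
even(9) = odd(8)
odd(8) = even(7)
even(7) = odd(6)
odd(6) = even(5)
even(5) = odd(4)
odd(4) = even(3)
even(3) = odd(2)
odd(2) = even(1)
even(1) = odd(0)
odd(0) = 0  (base case)
Result: 0

0


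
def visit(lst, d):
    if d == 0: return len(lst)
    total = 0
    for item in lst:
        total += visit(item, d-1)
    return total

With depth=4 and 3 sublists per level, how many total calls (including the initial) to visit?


At depth 0 (root): 1 call
At depth 1: each of 1 parents calls visit on 3 children = 3 calls
At depth 2: each of 3 parents calls visit on 3 children = 9 calls
At depth 3: each of 9 parents calls visit on 3 children = 27 calls
At depth 4: each of 27 parents calls visit on 3 children = 81 calls
Total: 1 + 3 + 9 + 27 + 81 = 121

121


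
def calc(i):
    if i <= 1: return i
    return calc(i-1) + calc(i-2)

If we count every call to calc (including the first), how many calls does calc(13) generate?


Let C(n) = total calls for calc(n)
C(0) = 1, C(1) = 1
C(2) = 1 + C(1) + C(0) = 1 + 1 + 1 = 3
C(3) = 1 + C(2) + C(1) = 1 + 3 + 1 = 5
C(4) = 1 + C(3) + C(2) = 1 + 5 + 3 = 9
C(5) = 1 + C(4) + C(3) = 1 + 9 + 5 = 15
C(6) = 1 + C(5) + C(4) = 1 + 15 + 9 = 25
C(7) = 1 + C(6) + C(5) = 1 + 25 + 15 = 41
C(8) = 1 + C(7) + C(6) = 1 + 41 + 25 = 67
C(9) = 1 + C(8) + C(7) = 1 + 67 + 41 = 109
C(10) = 1 + C(9) + C(8) = 1 + 109 + 67 = 177
C(11) = 1 + C(10) + C(9) = 1 + 177 + 109 = 287
C(12) = 1 + C(11) + C(10) = 1 + 287 + 177 = 465
C(13) = 1 + C(12) + C(11) = 1 + 465 + 287 = 753

753


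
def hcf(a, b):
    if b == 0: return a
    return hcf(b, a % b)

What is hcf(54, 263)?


hcf(54, 263) = hcf(263, 54)
hcf(263, 54) = hcf(54, 47)
hcf(54, 47) = hcf(47, 7)
hcf(47, 7) = hcf(7, 5)
hcf(7, 5) = hcf(5, 2)
hcf(5, 2) = hcf(2, 1)
hcf(2, 1) = hcf(1, 0)
hcf(1, 0) = 1  (base case)

1


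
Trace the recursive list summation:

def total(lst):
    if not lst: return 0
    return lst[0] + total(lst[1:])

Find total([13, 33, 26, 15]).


total([13, 33, 26, 15]) = 13 + total([33, 26, 15])
total([33, 26, 15]) = 33 + total([26, 15])
total([26, 15]) = 26 + total([15])
total([15]) = 15 + total([])
total([]) = 0  (base case)
Total: 13 + 33 + 26 + 15 + 0 = 87

87


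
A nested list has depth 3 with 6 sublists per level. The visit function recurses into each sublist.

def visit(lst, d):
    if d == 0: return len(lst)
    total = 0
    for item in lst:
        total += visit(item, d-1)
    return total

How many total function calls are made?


At depth 0 (root): 1 call
At depth 1: each of 1 parents calls visit on 6 children = 6 calls
At depth 2: each of 6 parents calls visit on 6 children = 36 calls
At depth 3: each of 36 parents calls visit on 6 children = 216 calls
Total: 1 + 6 + 36 + 216 = 259

259


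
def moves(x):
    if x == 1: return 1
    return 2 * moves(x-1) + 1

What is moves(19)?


moves(19) = 2 * moves(18) + 1
moves(18) = 2 * moves(17) + 1
moves(17) = 2 * moves(16) + 1
moves(16) = 2 * moves(15) + 1
moves(15) = 2 * moves(14) + 1
moves(14) = 2 * moves(13) + 1
moves(13) = 2 * moves(12) + 1
moves(12) = 2 * moves(11) + 1
moves(11) = 2 * moves(10) + 1
moves(10) = 2 * moves(9) + 1
moves(9) = 2 * moves(8) + 1
moves(8) = 2 * moves(7) + 1
moves(7) = 2 * moves(6) + 1
moves(6) = 2 * moves(5) + 1
moves(5) = 2 * moves(4) + 1
moves(4) = 2 * moves(3) + 1
moves(3) = 2 * moves(2) + 1
moves(2) = 2 * moves(1) + 1
moves(1) = 1  (base case)
moves(2) = 2 * 1 + 1 = 3
moves(3) = 2 * 3 + 1 = 7
moves(4) = 2 * 7 + 1 = 15
moves(5) = 2 * 15 + 1 = 31
moves(6) = 2 * 31 + 1 = 63
moves(7) = 2 * 63 + 1 = 127
moves(8) = 2 * 127 + 1 = 255
moves(9) = 2 * 255 + 1 = 511
moves(10) = 2 * 511 + 1 = 1023
moves(11) = 2 * 1023 + 1 = 2047
moves(12) = 2 * 2047 + 1 = 4095
moves(13) = 2 * 4095 + 1 = 8191
moves(14) = 2 * 8191 + 1 = 16383
moves(15) = 2 * 16383 + 1 = 32767
moves(16) = 2 * 32767 + 1 = 65535
moves(17) = 2 * 65535 + 1 = 131071
moves(18) = 2 * 131071 + 1 = 262143
moves(19) = 2 * 262143 + 1 = 524287

524287


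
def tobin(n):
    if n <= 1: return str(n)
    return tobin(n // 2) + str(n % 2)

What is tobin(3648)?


tobin(3648) = tobin(1824) + '0'
tobin(1824) = tobin(912) + '0'
tobin(912) = tobin(456) + '0'
tobin(456) = tobin(228) + '0'
tobin(228) = tobin(114) + '0'
tobin(114) = tobin(57) + '0'
tobin(57) = tobin(28) + '1'
tobin(28) = tobin(14) + '0'
tobin(14) = tobin(7) + '0'
tobin(7) = tobin(3) + '1'
tobin(3) = tobin(1) + '1'
tobin(1) = '1'  (base case)
Concatenating: '1' + '1' + '1' + '0' + '0' + '1' + '0' + '0' + '0' + '0' + '0' + '0' = '111001000000'

111001000000


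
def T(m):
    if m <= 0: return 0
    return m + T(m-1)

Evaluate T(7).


T(7)
= 7 + 6 + 5 + 4 + 3 + 2 + 1 + T(0)
= 7 + 6 + 5 + 4 + 3 + 2 + 1 + 0
= 28

28


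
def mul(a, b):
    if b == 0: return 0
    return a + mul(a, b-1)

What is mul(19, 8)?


mul(19, 8) = 19 + mul(19, 7)
mul(19, 7) = 19 + mul(19, 6)
mul(19, 6) = 19 + mul(19, 5)
mul(19, 5) = 19 + mul(19, 4)
mul(19, 4) = 19 + mul(19, 3)
mul(19, 3) = 19 + mul(19, 2)
mul(19, 2) = 19 + mul(19, 1)
mul(19, 1) = 19 + mul(19, 0)
mul(19, 0) = 0  (base case)
Total: 19 + 19 + 19 + 19 + 19 + 19 + 19 + 19 + 0 = 152

152


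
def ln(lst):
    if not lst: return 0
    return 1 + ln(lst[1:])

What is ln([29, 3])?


ln([29, 3]) = 1 + ln([3])
ln([3]) = 1 + ln([])
ln([]) = 0  (base case)
Unwinding: 1 + 1 + 0 = 2

2


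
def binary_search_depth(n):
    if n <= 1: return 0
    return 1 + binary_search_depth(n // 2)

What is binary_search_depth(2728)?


2728 / 2 = 1364
1364 / 2 = 682
682 / 2 = 341
341 / 2 = 170
170 / 2 = 85
85 / 2 = 42
42 / 2 = 21
21 / 2 = 10
10 / 2 = 5
5 / 2 = 2
2 / 2 = 1
Reached 1 after 11 halvings

11


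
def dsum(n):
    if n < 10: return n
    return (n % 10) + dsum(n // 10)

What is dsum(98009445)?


dsum(98009445) = 5 + dsum(9800944)
dsum(9800944) = 4 + dsum(980094)
dsum(980094) = 4 + dsum(98009)
dsum(98009) = 9 + dsum(9800)
dsum(9800) = 0 + dsum(980)
dsum(980) = 0 + dsum(98)
dsum(98) = 8 + dsum(9)
dsum(9) = 9  (base case)
Total: 5 + 4 + 4 + 9 + 0 + 0 + 8 + 9 = 39

39


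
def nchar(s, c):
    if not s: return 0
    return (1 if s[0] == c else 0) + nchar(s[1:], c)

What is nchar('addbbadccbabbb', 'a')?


s[0]='a' == 'a' -> 1
s[0]='d' != 'a' -> 0
s[0]='d' != 'a' -> 0
s[0]='b' != 'a' -> 0
s[0]='b' != 'a' -> 0
s[0]='a' == 'a' -> 1
s[0]='d' != 'a' -> 0
s[0]='c' != 'a' -> 0
s[0]='c' != 'a' -> 0
s[0]='b' != 'a' -> 0
s[0]='a' == 'a' -> 1
s[0]='b' != 'a' -> 0
s[0]='b' != 'a' -> 0
s[0]='b' != 'a' -> 0
Sum: 1 + 0 + 0 + 0 + 0 + 1 + 0 + 0 + 0 + 0 + 1 + 0 + 0 + 0 = 3

3


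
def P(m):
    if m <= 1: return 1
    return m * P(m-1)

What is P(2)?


P(2)
= 2 * P(1)
= 2 * 1
= 2

2


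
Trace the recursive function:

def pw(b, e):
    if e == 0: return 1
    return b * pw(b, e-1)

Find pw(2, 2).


pw(2, 2)
= 2 * pw(2, 1)
= 2 * 2 * pw(2, 0)
= 2 * 2 * 1
= 4

4


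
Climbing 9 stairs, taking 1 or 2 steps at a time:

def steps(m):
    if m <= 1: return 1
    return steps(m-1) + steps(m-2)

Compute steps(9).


Building up from base cases:
steps(0) = 1
steps(1) = 1
steps(2) = steps(1) + steps(0) = 1 + 1 = 2
steps(3) = steps(2) + steps(1) = 2 + 1 = 3
steps(4) = steps(3) + steps(2) = 3 + 2 = 5
steps(5) = steps(4) + steps(3) = 5 + 3 = 8
steps(6) = steps(5) + steps(4) = 8 + 5 = 13
steps(7) = steps(6) + steps(5) = 13 + 8 = 21
steps(8) = steps(7) + steps(6) = 21 + 13 = 34
steps(9) = steps(8) + steps(7) = 34 + 21 = 55

55


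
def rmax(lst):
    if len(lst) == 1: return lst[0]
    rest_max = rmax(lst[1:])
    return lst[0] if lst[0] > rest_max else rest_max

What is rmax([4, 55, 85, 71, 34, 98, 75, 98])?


rmax([4, 55, 85, 71, 34, 98, 75, 98]): compare 4 with rmax([55, 85, 71, 34, 98, 75, 98])
rmax([55, 85, 71, 34, 98, 75, 98]): compare 55 with rmax([85, 71, 34, 98, 75, 98])
rmax([85, 71, 34, 98, 75, 98]): compare 85 with rmax([71, 34, 98, 75, 98])
rmax([71, 34, 98, 75, 98]): compare 71 with rmax([34, 98, 75, 98])
rmax([34, 98, 75, 98]): compare 34 with rmax([98, 75, 98])
rmax([98, 75, 98]): compare 98 with rmax([75, 98])
rmax([75, 98]): compare 75 with rmax([98])
rmax([98]) = 98  (base case)
Compare 75 with 98 -> 98
Compare 98 with 98 -> 98
Compare 34 with 98 -> 98
Compare 71 with 98 -> 98
Compare 85 with 98 -> 98
Compare 55 with 98 -> 98
Compare 4 with 98 -> 98

98


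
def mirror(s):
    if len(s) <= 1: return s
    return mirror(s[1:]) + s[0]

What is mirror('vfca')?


mirror('vfca') = mirror('fca') + 'v'
mirror('fca') = mirror('ca') + 'f'
mirror('ca') = mirror('a') + 'c'
mirror('a') = 'a'  (base case)
Concatenating: 'a' + 'c' + 'f' + 'v' = 'acfv'

acfv


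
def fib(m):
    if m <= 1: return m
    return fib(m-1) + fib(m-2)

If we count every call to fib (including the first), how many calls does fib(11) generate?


Let C(n) = total calls for fib(n)
C(0) = 1, C(1) = 1
C(2) = 1 + C(1) + C(0) = 1 + 1 + 1 = 3
C(3) = 1 + C(2) + C(1) = 1 + 3 + 1 = 5
C(4) = 1 + C(3) + C(2) = 1 + 5 + 3 = 9
C(5) = 1 + C(4) + C(3) = 1 + 9 + 5 = 15
C(6) = 1 + C(5) + C(4) = 1 + 15 + 9 = 25
C(7) = 1 + C(6) + C(5) = 1 + 25 + 15 = 41
C(8) = 1 + C(7) + C(6) = 1 + 41 + 25 = 67
C(9) = 1 + C(8) + C(7) = 1 + 67 + 41 = 109
C(10) = 1 + C(9) + C(8) = 1 + 109 + 67 = 177
C(11) = 1 + C(10) + C(9) = 1 + 177 + 109 = 287

287
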